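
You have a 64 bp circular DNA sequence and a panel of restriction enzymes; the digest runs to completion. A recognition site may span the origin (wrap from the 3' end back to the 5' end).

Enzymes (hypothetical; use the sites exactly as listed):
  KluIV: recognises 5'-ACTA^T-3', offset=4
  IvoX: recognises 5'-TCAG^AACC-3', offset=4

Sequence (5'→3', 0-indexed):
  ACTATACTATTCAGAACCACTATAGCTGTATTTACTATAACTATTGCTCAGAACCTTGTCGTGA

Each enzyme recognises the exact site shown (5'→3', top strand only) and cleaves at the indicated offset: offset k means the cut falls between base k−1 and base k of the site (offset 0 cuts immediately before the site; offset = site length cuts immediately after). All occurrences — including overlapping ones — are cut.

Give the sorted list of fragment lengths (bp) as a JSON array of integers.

[5,5,6,8,8,15,17]

Scan for sites:
  KluIV ACTAT/4: at [0, 5, 18, 33, 39] ⇒ [4, 9, 22, 37, 43]
  IvoX TCAGAACC/4: at [10, 47] ⇒ [14, 51]

Pooled cuts: [4, 9, 14, 22, 37, 43, 51]

Fragments:
  4→9: 5 bp
  9→14: 5 bp
  14→22: 8 bp
  22→37: 15 bp
  37→43: 6 bp
  43→51: 8 bp
  51→4 (wrap): 64-51+4 = 17 bp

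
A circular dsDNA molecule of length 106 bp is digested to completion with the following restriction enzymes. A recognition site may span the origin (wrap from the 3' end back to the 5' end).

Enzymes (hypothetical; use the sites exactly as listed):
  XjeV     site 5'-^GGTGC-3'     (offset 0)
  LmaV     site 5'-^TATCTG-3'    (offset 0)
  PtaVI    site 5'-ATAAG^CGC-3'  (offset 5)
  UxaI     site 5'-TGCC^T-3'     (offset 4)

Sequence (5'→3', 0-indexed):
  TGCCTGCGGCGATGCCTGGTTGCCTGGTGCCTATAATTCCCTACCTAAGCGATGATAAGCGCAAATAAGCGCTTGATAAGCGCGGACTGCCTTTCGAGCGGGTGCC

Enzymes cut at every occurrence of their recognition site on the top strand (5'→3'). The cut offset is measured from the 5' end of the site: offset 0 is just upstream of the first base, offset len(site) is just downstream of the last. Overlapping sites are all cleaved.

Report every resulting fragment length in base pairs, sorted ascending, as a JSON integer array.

[1,4,6,6,8,9,10,11,11,12,28]

Scan for sites:
  XjeV (GGTGC, off=0): starts [25, 100] → cuts [25, 100]
  LmaV (TATCTG, off=0): no sites
  PtaVI (ATAAGCGC, off=5): starts [54, 64, 75] → cuts [59, 69, 80]
  UxaI (TGCCT, off=4): starts [0, 12, 20, 27, 87, 102] → cuts [0, 4, 16, 24, 31, 91]

All cut coordinates (distinct, sorted): [0, 4, 16, 24, 25, 31, 59, 69, 80, 91, 100]

Fragments:
  0→4: 4 bp
  4→16: 12 bp
  16→24: 8 bp
  24→25: 1 bp
  25→31: 6 bp
  31→59: 28 bp
  59→69: 10 bp
  69→80: 11 bp
  80→91: 11 bp
  91→100: 9 bp
  100→0 (wrap): 106-100+0 = 6 bp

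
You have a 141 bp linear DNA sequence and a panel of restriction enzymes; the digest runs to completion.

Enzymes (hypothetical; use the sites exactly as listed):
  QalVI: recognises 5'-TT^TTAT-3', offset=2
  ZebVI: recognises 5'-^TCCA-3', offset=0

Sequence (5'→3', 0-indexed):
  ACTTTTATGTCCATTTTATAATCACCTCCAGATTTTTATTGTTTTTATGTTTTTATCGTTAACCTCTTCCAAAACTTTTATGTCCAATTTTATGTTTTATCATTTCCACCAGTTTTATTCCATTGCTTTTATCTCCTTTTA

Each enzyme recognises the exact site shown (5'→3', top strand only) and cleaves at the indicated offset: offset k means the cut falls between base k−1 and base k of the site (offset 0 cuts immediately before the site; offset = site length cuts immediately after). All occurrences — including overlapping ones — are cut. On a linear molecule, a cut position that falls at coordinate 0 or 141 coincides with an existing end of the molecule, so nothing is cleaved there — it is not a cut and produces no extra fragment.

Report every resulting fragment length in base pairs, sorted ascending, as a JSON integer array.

Site scan:
  QalVI (TTTTAT, off=2): starts [2, 13, 33, 42, 50, 75, 87, 94, 112, 126] → cuts [4, 15, 35, 44, 52, 77, 89, 96, 114, 128]
  ZebVI (TCCA, off=0): starts [9, 26, 67, 82, 104, 118] → cuts [9, 26, 67, 82, 104, 118]

Pooled cuts: [4, 9, 15, 26, 35, 44, 52, 67, 77, 82, 89, 96, 104, 114, 118, 128]

Fragment lengths:
  [0,4): 4 bp
  [4,9): 5 bp
  [9,15): 6 bp
  [15,26): 11 bp
  [26,35): 9 bp
  [35,44): 9 bp
  [44,52): 8 bp
  [52,67): 15 bp
  [67,77): 10 bp
  [77,82): 5 bp
  [82,89): 7 bp
  [89,96): 7 bp
  [96,104): 8 bp
  [104,114): 10 bp
  [114,118): 4 bp
  [118,128): 10 bp
  [128,141): 13 bp

[4,4,5,5,6,7,7,8,8,9,9,10,10,10,11,13,15]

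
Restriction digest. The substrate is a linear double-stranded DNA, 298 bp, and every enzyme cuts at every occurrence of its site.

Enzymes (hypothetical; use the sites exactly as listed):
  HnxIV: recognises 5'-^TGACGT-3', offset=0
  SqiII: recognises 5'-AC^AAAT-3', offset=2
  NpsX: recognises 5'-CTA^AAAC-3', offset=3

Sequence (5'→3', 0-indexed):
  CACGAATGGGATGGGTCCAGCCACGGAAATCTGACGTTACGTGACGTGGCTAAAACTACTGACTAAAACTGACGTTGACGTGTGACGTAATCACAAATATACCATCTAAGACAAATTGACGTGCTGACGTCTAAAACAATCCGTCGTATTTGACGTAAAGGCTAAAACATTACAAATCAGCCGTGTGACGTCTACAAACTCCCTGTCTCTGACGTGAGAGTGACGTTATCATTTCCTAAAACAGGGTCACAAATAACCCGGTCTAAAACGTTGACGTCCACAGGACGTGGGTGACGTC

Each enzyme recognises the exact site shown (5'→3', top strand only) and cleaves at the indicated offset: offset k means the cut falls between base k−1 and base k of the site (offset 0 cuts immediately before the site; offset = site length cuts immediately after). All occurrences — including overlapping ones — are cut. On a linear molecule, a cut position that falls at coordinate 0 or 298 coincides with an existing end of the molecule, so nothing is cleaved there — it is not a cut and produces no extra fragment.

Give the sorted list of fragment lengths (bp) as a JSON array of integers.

[4,4,6,6,7,7,8,9,9,10,11,11,12,12,12,13,14,15,17,18,18,20,24,31]

Per-enzyme occurrences:
  HnxIV TGACGT/0: at [31, 41, 69, 75, 82, 116, 124, 150, 185, 209, 220, 271, 291] ⇒ [31, 41, 69, 75, 82, 116, 124, 150, 185, 209, 220, 271, 291]
  SqiII ACAAAT/2: at [92, 110, 171, 248] ⇒ [94, 112, 173, 250]
  NpsX CTAAAAC/3: at [49, 62, 130, 161, 235, 262] ⇒ [52, 65, 133, 164, 238, 265]

Pooled cuts: [31, 41, 52, 65, 69, 75, 82, 94, 112, 116, 124, 133, 150, 164, 173, 185, 209, 220, 238, 250, 265, 271, 291]

Fragment lengths:
  [0,31): 31 bp
  [31,41): 10 bp
  [41,52): 11 bp
  [52,65): 13 bp
  [65,69): 4 bp
  [69,75): 6 bp
  [75,82): 7 bp
  [82,94): 12 bp
  [94,112): 18 bp
  [112,116): 4 bp
  [116,124): 8 bp
  [124,133): 9 bp
  [133,150): 17 bp
  [150,164): 14 bp
  [164,173): 9 bp
  [173,185): 12 bp
  [185,209): 24 bp
  [209,220): 11 bp
  [220,238): 18 bp
  [238,250): 12 bp
  [250,265): 15 bp
  [265,271): 6 bp
  [271,291): 20 bp
  [291,298): 7 bp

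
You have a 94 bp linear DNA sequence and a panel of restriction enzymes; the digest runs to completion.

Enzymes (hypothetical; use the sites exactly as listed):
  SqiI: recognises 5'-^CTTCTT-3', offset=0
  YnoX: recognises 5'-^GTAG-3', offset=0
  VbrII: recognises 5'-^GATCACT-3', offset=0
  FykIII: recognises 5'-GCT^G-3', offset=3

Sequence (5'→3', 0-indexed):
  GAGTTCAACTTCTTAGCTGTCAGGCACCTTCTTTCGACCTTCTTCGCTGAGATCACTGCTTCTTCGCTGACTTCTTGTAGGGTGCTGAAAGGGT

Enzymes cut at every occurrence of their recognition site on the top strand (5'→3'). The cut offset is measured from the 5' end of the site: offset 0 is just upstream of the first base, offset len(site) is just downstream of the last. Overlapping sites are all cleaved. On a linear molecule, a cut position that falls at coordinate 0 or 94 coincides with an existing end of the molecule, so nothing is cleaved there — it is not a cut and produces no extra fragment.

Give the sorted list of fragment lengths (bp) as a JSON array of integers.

[2,2,6,8,8,8,9,10,10,10,10,11]

Scan for sites:
  SqiI CTTCTT/0: at [8, 27, 38, 58, 70] ⇒ [8, 27, 38, 58, 70]
  YnoX GTAG/0: at [76] ⇒ [76]
  VbrII GATCACT/0: at [50] ⇒ [50]
  FykIII GCTG/3: at [15, 45, 65, 83] ⇒ [18, 48, 68, 86]

Pooled cuts: [8, 18, 27, 38, 48, 50, 58, 68, 70, 76, 86]

Fragment lengths:
  [0,8): 8 bp
  [8,18): 10 bp
  [18,27): 9 bp
  [27,38): 11 bp
  [38,48): 10 bp
  [48,50): 2 bp
  [50,58): 8 bp
  [58,68): 10 bp
  [68,70): 2 bp
  [70,76): 6 bp
  [76,86): 10 bp
  [86,94): 8 bp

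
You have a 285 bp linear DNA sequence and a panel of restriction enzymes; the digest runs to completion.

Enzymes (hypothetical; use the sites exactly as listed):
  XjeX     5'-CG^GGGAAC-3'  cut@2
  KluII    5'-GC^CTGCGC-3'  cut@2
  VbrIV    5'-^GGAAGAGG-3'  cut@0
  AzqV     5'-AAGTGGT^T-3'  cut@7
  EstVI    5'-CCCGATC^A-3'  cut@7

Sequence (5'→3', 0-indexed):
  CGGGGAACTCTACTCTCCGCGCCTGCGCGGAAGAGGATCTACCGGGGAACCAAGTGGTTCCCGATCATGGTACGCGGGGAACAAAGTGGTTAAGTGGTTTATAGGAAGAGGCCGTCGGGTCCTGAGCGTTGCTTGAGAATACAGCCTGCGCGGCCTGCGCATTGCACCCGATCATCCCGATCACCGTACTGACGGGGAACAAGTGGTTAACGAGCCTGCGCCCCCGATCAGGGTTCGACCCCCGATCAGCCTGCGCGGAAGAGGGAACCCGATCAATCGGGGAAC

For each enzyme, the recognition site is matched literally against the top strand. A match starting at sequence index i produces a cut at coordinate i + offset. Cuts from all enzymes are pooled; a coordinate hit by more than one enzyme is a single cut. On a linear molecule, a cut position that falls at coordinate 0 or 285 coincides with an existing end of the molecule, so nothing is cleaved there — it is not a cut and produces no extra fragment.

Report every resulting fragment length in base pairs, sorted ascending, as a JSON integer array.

Scan for sites:
  XjeX CGGGGAAC/2: at [0, 42, 74, 192, 277] ⇒ [2, 44, 76, 194, 279]
  KluII GCCTGCGC/2: at [20, 143, 152, 213, 248] ⇒ [22, 145, 154, 215, 250]
  VbrIV GGAAGAGG/0: at [28, 103, 256] ⇒ [28, 103, 256]
  AzqV AAGTGGTT/7: at [51, 83, 91, 200] ⇒ [58, 90, 98, 207]
  EstVI CCCGATCA/7: at [59, 166, 175, 222, 240, 267] ⇒ [66, 173, 182, 229, 247, 274]

All cut coordinates (distinct, sorted): [2, 22, 28, 44, 58, 66, 76, 90, 98, 103, 145, 154, 173, 182, 194, 207, 215, 229, 247, 250, 256, 274, 279]

Fragment lengths:
  [0,2): 2 bp
  [2,22): 20 bp
  [22,28): 6 bp
  [28,44): 16 bp
  [44,58): 14 bp
  [58,66): 8 bp
  [66,76): 10 bp
  [76,90): 14 bp
  [90,98): 8 bp
  [98,103): 5 bp
  [103,145): 42 bp
  [145,154): 9 bp
  [154,173): 19 bp
  [173,182): 9 bp
  [182,194): 12 bp
  [194,207): 13 bp
  [207,215): 8 bp
  [215,229): 14 bp
  [229,247): 18 bp
  [247,250): 3 bp
  [250,256): 6 bp
  [256,274): 18 bp
  [274,279): 5 bp
  [279,285): 6 bp

[2,3,5,5,6,6,6,8,8,8,9,9,10,12,13,14,14,14,16,18,18,19,20,42]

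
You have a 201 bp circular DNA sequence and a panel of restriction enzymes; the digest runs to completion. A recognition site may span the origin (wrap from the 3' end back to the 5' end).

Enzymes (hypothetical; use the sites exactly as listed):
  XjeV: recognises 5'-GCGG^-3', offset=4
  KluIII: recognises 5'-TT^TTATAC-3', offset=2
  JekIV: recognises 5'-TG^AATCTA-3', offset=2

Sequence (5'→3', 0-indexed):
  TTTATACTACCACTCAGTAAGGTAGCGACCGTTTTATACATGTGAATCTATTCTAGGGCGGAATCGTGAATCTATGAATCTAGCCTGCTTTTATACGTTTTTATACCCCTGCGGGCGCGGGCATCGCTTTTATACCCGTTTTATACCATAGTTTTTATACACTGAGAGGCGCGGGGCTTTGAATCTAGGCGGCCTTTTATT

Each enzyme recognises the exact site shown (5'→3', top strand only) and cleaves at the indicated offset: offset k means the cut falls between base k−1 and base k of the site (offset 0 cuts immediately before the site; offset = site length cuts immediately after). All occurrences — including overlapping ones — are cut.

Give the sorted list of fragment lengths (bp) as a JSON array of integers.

[6,7,7,8,9,10,10,11,11,11,14,14,14,17,20,32]

Scan for sites:
  XjeV GCGG/4: at [57, 110, 116, 170, 188] ⇒ [61, 114, 120, 174, 192]
  KluIII TTTTATAC/2: at [31, 88, 98, 127, 138, 152, 200] ⇒ [1, 33, 90, 100, 129, 140, 154]
  JekIV TGAATCTA/2: at [42, 66, 74, 179] ⇒ [44, 68, 76, 181]

Pooled cuts: [1, 33, 44, 61, 68, 76, 90, 100, 114, 120, 129, 140, 154, 174, 181, 192]

Fragments:
  1→33: 32 bp
  33→44: 11 bp
  44→61: 17 bp
  61→68: 7 bp
  68→76: 8 bp
  76→90: 14 bp
  90→100: 10 bp
  100→114: 14 bp
  114→120: 6 bp
  120→129: 9 bp
  129→140: 11 bp
  140→154: 14 bp
  154→174: 20 bp
  174→181: 7 bp
  181→192: 11 bp
  192→1 (wrap): 201-192+1 = 10 bp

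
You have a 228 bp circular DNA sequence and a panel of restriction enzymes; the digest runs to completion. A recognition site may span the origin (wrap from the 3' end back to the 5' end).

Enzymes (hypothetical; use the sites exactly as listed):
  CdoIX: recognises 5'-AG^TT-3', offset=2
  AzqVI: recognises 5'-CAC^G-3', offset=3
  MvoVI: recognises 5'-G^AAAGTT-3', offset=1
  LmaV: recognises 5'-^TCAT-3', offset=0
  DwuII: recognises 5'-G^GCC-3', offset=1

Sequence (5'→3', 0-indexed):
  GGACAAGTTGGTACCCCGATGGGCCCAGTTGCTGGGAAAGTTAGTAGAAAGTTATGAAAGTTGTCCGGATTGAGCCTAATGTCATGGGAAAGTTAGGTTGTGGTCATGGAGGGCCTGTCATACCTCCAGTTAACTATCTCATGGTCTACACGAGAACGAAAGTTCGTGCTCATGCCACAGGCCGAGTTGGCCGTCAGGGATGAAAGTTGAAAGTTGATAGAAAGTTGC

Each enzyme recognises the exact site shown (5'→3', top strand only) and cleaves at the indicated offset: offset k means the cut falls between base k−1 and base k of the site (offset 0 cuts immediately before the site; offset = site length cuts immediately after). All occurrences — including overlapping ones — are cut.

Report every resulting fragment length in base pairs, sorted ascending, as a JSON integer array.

Per-enzyme occurrences:
  CdoIX (AGTT, off=2): starts [5, 26, 38, 49, 58, 90, 127, 160, 184, 204, 211, 222] → cuts [7, 28, 40, 51, 60, 92, 129, 162, 186, 206, 213, 224]
  AzqVI (CACG, off=3): starts [148] → cuts [151]
  MvoVI (GAAAGTT, off=1): starts [35, 46, 55, 87, 157, 201, 208, 219] → cuts [36, 47, 56, 88, 158, 202, 209, 220]
  LmaV (TCAT, off=0): starts [81, 103, 117, 138, 169] → cuts [81, 103, 117, 138, 169]
  DwuII (GGCC, off=1): starts [21, 111, 179, 188] → cuts [22, 112, 180, 189]

Pooled cuts: [7, 22, 28, 36, 40, 47, 51, 56, 60, 81, 88, 92, 103, 112, 117, 129, 138, 151, 158, 162, 169, 180, 186, 189, 202, 206, 209, 213, 220, 224]

Fragment lengths:
  7→22: 15 bp
  22→28: 6 bp
  28→36: 8 bp
  36→40: 4 bp
  40→47: 7 bp
  47→51: 4 bp
  51→56: 5 bp
  56→60: 4 bp
  60→81: 21 bp
  81→88: 7 bp
  88→92: 4 bp
  92→103: 11 bp
  103→112: 9 bp
  112→117: 5 bp
  117→129: 12 bp
  129→138: 9 bp
  138→151: 13 bp
  151→158: 7 bp
  158→162: 4 bp
  162→169: 7 bp
  169→180: 11 bp
  180→186: 6 bp
  186→189: 3 bp
  189→202: 13 bp
  202→206: 4 bp
  206→209: 3 bp
  209→213: 4 bp
  213→220: 7 bp
  220→224: 4 bp
  224→7 (wrap): 228-224+7 = 11 bp

[3,3,4,4,4,4,4,4,4,4,5,5,6,6,7,7,7,7,7,8,9,9,11,11,11,12,13,13,15,21]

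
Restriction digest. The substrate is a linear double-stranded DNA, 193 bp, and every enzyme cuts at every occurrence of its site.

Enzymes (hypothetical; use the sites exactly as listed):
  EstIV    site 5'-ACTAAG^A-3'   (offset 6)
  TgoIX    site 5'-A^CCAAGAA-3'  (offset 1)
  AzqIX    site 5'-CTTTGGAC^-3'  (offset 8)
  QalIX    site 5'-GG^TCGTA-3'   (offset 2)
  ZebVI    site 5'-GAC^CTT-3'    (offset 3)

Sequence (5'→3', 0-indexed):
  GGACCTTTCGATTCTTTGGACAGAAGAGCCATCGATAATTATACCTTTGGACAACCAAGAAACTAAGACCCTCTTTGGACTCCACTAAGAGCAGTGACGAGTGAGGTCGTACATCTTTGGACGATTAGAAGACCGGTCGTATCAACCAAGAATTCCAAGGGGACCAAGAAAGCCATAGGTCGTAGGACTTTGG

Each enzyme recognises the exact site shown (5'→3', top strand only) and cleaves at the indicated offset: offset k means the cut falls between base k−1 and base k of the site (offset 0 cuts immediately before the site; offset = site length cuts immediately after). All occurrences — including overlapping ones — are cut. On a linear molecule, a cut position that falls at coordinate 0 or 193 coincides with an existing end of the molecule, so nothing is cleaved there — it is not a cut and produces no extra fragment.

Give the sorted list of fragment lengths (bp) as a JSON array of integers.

[2,4,9,9,13,13,14,14,16,16,17,17,18,31]

Per-enzyme occurrences:
  EstIV ACTAAGA/6: at [61, 83] ⇒ [67, 89]
  TgoIX ACCAAGAA/1: at [53, 144, 162] ⇒ [54, 145, 163]
  AzqIX CTTTGGAC/8: at [13, 44, 72, 114] ⇒ [21, 52, 80, 122]
  QalIX GGTCGTA/2: at [104, 134, 177] ⇒ [106, 136, 179]
  ZebVI GACCTT/3: at [1] ⇒ [4]

All cut coordinates (distinct, sorted): [4, 21, 52, 54, 67, 80, 89, 106, 122, 136, 145, 163, 179]

Fragments:
  [0,4): 4 bp
  [4,21): 17 bp
  [21,52): 31 bp
  [52,54): 2 bp
  [54,67): 13 bp
  [67,80): 13 bp
  [80,89): 9 bp
  [89,106): 17 bp
  [106,122): 16 bp
  [122,136): 14 bp
  [136,145): 9 bp
  [145,163): 18 bp
  [163,179): 16 bp
  [179,193): 14 bp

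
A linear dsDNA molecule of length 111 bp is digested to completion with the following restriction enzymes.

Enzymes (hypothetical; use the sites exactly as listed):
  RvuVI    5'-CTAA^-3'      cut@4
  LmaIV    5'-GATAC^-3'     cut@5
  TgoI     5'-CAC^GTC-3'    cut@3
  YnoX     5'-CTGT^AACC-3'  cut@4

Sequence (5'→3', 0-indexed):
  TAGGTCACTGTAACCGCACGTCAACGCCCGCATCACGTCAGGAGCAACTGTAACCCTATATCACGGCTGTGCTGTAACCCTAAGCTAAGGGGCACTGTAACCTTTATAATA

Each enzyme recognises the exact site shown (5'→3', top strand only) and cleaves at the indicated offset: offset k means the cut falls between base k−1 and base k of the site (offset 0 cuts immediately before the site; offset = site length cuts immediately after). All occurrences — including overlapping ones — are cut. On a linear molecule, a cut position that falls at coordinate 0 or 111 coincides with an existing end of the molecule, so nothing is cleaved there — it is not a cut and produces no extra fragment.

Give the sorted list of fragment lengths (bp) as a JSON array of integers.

Per-enzyme occurrences:
  RvuVI CTAA/4: at [79, 84] ⇒ [83, 88]
  LmaIV (GATAC, off=5): no sites
  TgoI CACGTC/3: at [16, 33] ⇒ [19, 36]
  YnoX CTGTAACC/4: at [7, 47, 71, 94] ⇒ [11, 51, 75, 98]

Pooled cuts: [11, 19, 36, 51, 75, 83, 88, 98]

Fragment lengths:
  [0,11): 11 bp
  [11,19): 8 bp
  [19,36): 17 bp
  [36,51): 15 bp
  [51,75): 24 bp
  [75,83): 8 bp
  [83,88): 5 bp
  [88,98): 10 bp
  [98,111): 13 bp

[5,8,8,10,11,13,15,17,24]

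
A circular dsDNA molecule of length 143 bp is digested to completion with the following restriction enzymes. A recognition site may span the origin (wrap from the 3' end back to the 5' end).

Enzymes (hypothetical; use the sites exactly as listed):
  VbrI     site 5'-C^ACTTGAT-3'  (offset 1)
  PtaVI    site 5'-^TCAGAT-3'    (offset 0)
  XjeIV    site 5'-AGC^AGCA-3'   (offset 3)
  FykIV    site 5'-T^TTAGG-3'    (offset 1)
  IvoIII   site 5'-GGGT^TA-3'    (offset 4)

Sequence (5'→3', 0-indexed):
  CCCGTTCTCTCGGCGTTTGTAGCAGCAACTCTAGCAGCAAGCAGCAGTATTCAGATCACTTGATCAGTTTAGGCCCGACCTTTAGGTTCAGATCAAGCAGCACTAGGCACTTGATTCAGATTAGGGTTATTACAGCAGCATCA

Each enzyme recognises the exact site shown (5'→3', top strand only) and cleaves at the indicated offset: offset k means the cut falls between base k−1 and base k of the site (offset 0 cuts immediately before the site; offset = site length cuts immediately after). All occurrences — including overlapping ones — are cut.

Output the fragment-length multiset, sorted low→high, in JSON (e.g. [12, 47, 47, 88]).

[6,7,7,7,8,9,10,11,11,12,12,13,30]

Site scan:
  VbrI CACTTGAT/1: at [56, 107] ⇒ [57, 108]
  PtaVI TCAGAT/0: at [50, 87, 115] ⇒ [50, 87, 115]
  XjeIV AGCAGCA/3: at [20, 32, 39, 95, 133] ⇒ [23, 35, 42, 98, 136]
  FykIV TTTAGG/1: at [67, 80] ⇒ [68, 81]
  IvoIII GGGTTA/4: at [123] ⇒ [127]

Pooled cuts: [23, 35, 42, 50, 57, 68, 81, 87, 98, 108, 115, 127, 136]

Fragment lengths:
  23→35: 12 bp
  35→42: 7 bp
  42→50: 8 bp
  50→57: 7 bp
  57→68: 11 bp
  68→81: 13 bp
  81→87: 6 bp
  87→98: 11 bp
  98→108: 10 bp
  108→115: 7 bp
  115→127: 12 bp
  127→136: 9 bp
  136→23 (wrap): 143-136+23 = 30 bp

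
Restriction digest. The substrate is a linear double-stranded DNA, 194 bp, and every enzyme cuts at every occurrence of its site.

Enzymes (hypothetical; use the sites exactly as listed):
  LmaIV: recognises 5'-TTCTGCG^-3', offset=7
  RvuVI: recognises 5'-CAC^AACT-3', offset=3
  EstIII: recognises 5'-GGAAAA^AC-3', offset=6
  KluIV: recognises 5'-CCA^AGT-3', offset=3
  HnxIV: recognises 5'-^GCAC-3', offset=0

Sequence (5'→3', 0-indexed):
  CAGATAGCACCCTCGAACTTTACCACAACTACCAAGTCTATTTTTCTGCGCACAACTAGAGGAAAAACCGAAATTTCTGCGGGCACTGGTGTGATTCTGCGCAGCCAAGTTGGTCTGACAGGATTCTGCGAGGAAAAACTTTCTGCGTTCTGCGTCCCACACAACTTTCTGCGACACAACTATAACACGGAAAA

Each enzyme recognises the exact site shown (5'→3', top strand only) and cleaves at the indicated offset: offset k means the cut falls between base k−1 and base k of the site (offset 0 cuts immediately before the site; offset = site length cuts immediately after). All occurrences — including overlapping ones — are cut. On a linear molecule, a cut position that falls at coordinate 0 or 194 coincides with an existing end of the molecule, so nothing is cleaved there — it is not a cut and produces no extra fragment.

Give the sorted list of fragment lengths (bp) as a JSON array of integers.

[1,1,3,4,6,6,7,7,8,8,10,11,13,15,15,17,19,20,23]

Scan for sites:
  LmaIV TTCTGCG/7: at [43, 74, 94, 123, 140, 147, 166] ⇒ [50, 81, 101, 130, 147, 154, 173]
  RvuVI CACAACT/3: at [23, 50, 159, 174] ⇒ [26, 53, 162, 177]
  EstIII GGAAAAAC/6: at [60, 131] ⇒ [66, 137]
  KluIV CCAAGT/3: at [31, 104] ⇒ [34, 107]
  HnxIV GCAC/0: at [6, 49, 82] ⇒ [6, 49, 82]

Pooled cuts: [6, 26, 34, 49, 50, 53, 66, 81, 82, 101, 107, 130, 137, 147, 154, 162, 173, 177]

Fragments:
  [0,6): 6 bp
  [6,26): 20 bp
  [26,34): 8 bp
  [34,49): 15 bp
  [49,50): 1 bp
  [50,53): 3 bp
  [53,66): 13 bp
  [66,81): 15 bp
  [81,82): 1 bp
  [82,101): 19 bp
  [101,107): 6 bp
  [107,130): 23 bp
  [130,137): 7 bp
  [137,147): 10 bp
  [147,154): 7 bp
  [154,162): 8 bp
  [162,173): 11 bp
  [173,177): 4 bp
  [177,194): 17 bp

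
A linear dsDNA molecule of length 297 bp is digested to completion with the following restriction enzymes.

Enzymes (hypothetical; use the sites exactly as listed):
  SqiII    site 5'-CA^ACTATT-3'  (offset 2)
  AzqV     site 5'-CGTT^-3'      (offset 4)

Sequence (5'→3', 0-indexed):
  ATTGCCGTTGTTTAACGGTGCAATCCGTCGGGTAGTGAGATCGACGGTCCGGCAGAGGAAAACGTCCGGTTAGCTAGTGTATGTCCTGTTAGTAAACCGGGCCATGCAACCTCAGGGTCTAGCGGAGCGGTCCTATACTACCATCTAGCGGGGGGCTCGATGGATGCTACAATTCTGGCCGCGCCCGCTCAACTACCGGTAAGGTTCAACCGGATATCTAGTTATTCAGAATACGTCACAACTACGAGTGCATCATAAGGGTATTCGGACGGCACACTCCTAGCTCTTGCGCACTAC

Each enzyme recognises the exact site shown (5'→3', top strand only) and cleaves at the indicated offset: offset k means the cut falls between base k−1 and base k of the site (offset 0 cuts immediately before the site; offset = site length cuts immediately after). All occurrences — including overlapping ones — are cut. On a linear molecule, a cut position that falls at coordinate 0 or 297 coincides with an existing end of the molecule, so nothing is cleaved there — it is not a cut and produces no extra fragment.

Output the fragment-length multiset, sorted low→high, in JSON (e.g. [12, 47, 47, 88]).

[9,288]

Site scan:
  SqiII (CAACTATT, off=2): no sites
  AzqV CGTT/4: at [5] ⇒ [9]

Pooled cuts: [9]

Fragments:
  [0,9): 9 bp
  [9,297): 288 bp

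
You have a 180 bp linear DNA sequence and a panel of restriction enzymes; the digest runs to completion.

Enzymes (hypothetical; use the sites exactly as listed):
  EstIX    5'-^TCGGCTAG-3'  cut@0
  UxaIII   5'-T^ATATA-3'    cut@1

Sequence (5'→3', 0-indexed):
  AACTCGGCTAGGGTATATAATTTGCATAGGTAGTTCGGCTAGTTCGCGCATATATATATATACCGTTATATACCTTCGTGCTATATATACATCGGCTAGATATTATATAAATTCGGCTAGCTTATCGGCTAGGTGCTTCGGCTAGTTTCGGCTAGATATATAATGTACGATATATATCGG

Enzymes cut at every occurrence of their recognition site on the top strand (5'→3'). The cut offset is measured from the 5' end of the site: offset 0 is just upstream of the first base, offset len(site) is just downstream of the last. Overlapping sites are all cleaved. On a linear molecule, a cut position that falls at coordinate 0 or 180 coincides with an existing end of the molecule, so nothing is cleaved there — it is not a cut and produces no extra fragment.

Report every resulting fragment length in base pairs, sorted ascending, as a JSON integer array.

[2,2,2,2,3,7,8,9,10,10,10,11,12,13,13,14,15,17,20]

Site scan:
  EstIX TCGGCTAG/0: at [3, 34, 91, 112, 124, 137, 147] ⇒ [3, 34, 91, 112, 124, 137, 147]
  UxaIII TATATA/1: at [13, 50, 52, 54, 56, 66, 81, 83, 103, 156, 170] ⇒ [14, 51, 53, 55, 57, 67, 82, 84, 104, 157, 171]

Pooled cuts: [3, 14, 34, 51, 53, 55, 57, 67, 82, 84, 91, 104, 112, 124, 137, 147, 157, 171]

Fragments:
  [0,3): 3 bp
  [3,14): 11 bp
  [14,34): 20 bp
  [34,51): 17 bp
  [51,53): 2 bp
  [53,55): 2 bp
  [55,57): 2 bp
  [57,67): 10 bp
  [67,82): 15 bp
  [82,84): 2 bp
  [84,91): 7 bp
  [91,104): 13 bp
  [104,112): 8 bp
  [112,124): 12 bp
  [124,137): 13 bp
  [137,147): 10 bp
  [147,157): 10 bp
  [157,171): 14 bp
  [171,180): 9 bp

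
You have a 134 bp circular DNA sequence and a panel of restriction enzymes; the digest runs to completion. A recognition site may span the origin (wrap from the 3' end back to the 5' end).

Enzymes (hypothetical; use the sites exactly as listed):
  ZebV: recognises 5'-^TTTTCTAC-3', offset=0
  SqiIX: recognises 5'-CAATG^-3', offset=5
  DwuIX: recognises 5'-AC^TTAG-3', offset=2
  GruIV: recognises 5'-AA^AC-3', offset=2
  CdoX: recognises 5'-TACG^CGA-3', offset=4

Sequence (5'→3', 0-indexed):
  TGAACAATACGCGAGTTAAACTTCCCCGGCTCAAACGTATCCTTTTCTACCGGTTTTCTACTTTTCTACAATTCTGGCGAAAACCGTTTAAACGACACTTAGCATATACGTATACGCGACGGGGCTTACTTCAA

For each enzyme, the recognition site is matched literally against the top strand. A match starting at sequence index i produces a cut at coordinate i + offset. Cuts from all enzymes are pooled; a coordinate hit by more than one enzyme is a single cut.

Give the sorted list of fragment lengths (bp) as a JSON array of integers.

Scan for sites:
  ZebV TTTTCTAC/0: at [42, 53, 61] ⇒ [42, 53, 61]
  SqiIX CAATG/5: at [131] ⇒ [2]
  DwuIX ACTTAG/2: at [96] ⇒ [98]
  GruIV AAAC/2: at [17, 32, 80, 89] ⇒ [19, 34, 82, 91]
  CdoX TACGCGA/4: at [7, 112] ⇒ [11, 116]

Pooled cuts: [2, 11, 19, 34, 42, 53, 61, 82, 91, 98, 116]

Fragments:
  2→11: 9 bp
  11→19: 8 bp
  19→34: 15 bp
  34→42: 8 bp
  42→53: 11 bp
  53→61: 8 bp
  61→82: 21 bp
  82→91: 9 bp
  91→98: 7 bp
  98→116: 18 bp
  116→2 (wrap): 134-116+2 = 20 bp

[7,8,8,8,9,9,11,15,18,20,21]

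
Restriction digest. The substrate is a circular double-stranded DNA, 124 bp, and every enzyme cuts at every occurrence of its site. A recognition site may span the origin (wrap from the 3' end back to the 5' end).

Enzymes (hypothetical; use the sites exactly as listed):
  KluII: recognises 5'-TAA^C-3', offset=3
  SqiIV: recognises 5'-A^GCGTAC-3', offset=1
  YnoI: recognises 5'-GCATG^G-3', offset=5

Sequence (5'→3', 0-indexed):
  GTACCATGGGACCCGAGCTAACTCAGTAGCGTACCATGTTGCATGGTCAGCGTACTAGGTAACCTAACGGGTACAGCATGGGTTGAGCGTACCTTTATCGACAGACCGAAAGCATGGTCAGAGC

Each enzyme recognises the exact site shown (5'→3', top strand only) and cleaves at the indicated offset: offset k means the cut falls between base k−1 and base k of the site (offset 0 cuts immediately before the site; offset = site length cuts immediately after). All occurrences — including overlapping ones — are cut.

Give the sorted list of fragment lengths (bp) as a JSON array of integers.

Site scan:
  KluII TAAC/3: at [18, 59, 64] ⇒ [21, 62, 67]
  SqiIV AGCGTAC/1: at [27, 48, 85, 121] ⇒ [28, 49, 86, 122]
  YnoI GCATGG/5: at [40, 75, 111] ⇒ [45, 80, 116]

All cut coordinates (distinct, sorted): [21, 28, 45, 49, 62, 67, 80, 86, 116, 122]

Fragments:
  21→28: 7 bp
  28→45: 17 bp
  45→49: 4 bp
  49→62: 13 bp
  62→67: 5 bp
  67→80: 13 bp
  80→86: 6 bp
  86→116: 30 bp
  116→122: 6 bp
  122→21 (wrap): 124-122+21 = 23 bp

[4,5,6,6,7,13,13,17,23,30]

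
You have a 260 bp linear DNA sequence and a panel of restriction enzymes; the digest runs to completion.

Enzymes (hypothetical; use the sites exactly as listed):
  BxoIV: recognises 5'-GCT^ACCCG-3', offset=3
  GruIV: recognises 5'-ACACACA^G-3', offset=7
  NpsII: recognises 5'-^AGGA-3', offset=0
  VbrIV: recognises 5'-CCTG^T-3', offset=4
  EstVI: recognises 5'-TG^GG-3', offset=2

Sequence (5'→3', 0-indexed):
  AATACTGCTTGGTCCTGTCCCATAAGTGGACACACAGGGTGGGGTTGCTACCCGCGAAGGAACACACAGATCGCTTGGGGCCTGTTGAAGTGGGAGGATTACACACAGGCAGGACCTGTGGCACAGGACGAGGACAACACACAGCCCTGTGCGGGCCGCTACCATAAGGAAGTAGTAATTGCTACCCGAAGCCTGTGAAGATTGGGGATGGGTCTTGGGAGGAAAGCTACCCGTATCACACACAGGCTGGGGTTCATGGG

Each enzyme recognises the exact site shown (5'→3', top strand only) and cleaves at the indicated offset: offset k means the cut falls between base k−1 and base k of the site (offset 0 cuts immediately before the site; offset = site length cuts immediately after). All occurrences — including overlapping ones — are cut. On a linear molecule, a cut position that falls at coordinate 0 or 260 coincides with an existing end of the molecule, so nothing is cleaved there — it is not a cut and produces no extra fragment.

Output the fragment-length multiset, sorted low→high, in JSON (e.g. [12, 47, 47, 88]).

Per-enzyme occurrences:
  BxoIV (GCTACCCG, off=3): starts [46, 180, 225] → cuts [49, 183, 228]
  GruIV (ACACACAG, off=7): starts [29, 61, 100, 136, 237] → cuts [36, 68, 107, 143, 244]
  NpsII (AGGA, off=0): starts [57, 94, 110, 124, 130, 166, 219] → cuts [57, 94, 110, 124, 130, 166, 219]
  VbrIV (CCTGT, off=4): starts [13, 80, 114, 145, 191] → cuts [17, 84, 118, 149, 195]
  EstVI (TGGG, off=2): starts [39, 75, 90, 202, 208, 215, 247, 256] → cuts [41, 77, 92, 204, 210, 217, 249, 258]

All cut coordinates (distinct, sorted): [17, 36, 41, 49, 57, 68, 77, 84, 92, 94, 107, 110, 118, 124, 130, 143, 149, 166, 183, 195, 204, 210, 217, 219, 228, 244, 249, 258]

Fragment lengths:
  [0,17): 17 bp
  [17,36): 19 bp
  [36,41): 5 bp
  [41,49): 8 bp
  [49,57): 8 bp
  [57,68): 11 bp
  [68,77): 9 bp
  [77,84): 7 bp
  [84,92): 8 bp
  [92,94): 2 bp
  [94,107): 13 bp
  [107,110): 3 bp
  [110,118): 8 bp
  [118,124): 6 bp
  [124,130): 6 bp
  [130,143): 13 bp
  [143,149): 6 bp
  [149,166): 17 bp
  [166,183): 17 bp
  [183,195): 12 bp
  [195,204): 9 bp
  [204,210): 6 bp
  [210,217): 7 bp
  [217,219): 2 bp
  [219,228): 9 bp
  [228,244): 16 bp
  [244,249): 5 bp
  [249,258): 9 bp
  [258,260): 2 bp

[2,2,2,3,5,5,6,6,6,6,7,7,8,8,8,8,9,9,9,9,11,12,13,13,16,17,17,17,19]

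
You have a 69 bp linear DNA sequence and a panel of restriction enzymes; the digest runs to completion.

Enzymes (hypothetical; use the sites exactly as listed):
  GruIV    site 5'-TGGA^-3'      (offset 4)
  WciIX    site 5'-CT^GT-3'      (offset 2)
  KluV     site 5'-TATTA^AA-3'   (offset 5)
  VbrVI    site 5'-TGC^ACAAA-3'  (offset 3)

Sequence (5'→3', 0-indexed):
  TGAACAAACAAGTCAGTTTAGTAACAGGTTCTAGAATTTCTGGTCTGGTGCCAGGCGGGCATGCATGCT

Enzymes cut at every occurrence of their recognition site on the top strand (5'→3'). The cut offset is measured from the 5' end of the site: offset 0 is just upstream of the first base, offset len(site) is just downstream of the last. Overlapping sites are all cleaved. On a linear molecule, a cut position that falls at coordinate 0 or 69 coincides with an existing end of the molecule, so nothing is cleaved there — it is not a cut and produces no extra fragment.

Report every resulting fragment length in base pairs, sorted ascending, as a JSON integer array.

[69]

Scan for sites:
  GruIV (TGGA, off=4): no sites
  WciIX (CTGT, off=2): no sites
  KluV (TATTAAA, off=5): no sites
  VbrVI (TGCACAAA, off=3): no sites

Pooled cuts: ∅

Fragment lengths:
  no cuts → one linear fragment of 69 bp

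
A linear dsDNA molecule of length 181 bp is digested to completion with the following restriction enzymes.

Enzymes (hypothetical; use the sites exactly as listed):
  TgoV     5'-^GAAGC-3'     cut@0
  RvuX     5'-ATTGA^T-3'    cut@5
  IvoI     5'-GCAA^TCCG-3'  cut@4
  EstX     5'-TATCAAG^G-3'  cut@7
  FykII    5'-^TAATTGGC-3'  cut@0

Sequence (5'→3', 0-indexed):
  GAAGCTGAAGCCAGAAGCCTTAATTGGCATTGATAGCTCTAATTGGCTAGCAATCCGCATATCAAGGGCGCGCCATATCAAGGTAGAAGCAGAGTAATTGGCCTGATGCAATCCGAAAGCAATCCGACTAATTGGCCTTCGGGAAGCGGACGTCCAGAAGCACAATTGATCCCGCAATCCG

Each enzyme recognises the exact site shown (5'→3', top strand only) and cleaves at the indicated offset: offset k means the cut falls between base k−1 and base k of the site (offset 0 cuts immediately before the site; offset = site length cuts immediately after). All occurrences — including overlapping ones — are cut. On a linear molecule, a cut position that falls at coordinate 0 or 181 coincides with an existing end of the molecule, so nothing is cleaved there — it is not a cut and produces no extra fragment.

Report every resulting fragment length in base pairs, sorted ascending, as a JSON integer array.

[3,4,6,6,6,7,7,8,9,11,13,13,13,14,14,14,16,17]

Scan for sites:
  TgoV (GAAGC, off=0): starts [0, 6, 13, 85, 142, 156] → cuts [6, 13, 85, 142, 156] (position 0 is a terminus of the linear molecule — no cut)
  RvuX (ATTGAT, off=5): starts [28, 164] → cuts [33, 169]
  IvoI (GCAATCCG, off=4): starts [49, 107, 118, 173] → cuts [53, 111, 122, 177]
  EstX (TATCAAGG, off=7): starts [59, 75] → cuts [66, 82]
  FykII (TAATTGGC, off=0): starts [20, 39, 94, 128] → cuts [20, 39, 94, 128]

All cut coordinates (distinct, sorted): [6, 13, 20, 33, 39, 53, 66, 82, 85, 94, 111, 122, 128, 142, 156, 169, 177]

Fragment lengths:
  [0,6): 6 bp
  [6,13): 7 bp
  [13,20): 7 bp
  [20,33): 13 bp
  [33,39): 6 bp
  [39,53): 14 bp
  [53,66): 13 bp
  [66,82): 16 bp
  [82,85): 3 bp
  [85,94): 9 bp
  [94,111): 17 bp
  [111,122): 11 bp
  [122,128): 6 bp
  [128,142): 14 bp
  [142,156): 14 bp
  [156,169): 13 bp
  [169,177): 8 bp
  [177,181): 4 bp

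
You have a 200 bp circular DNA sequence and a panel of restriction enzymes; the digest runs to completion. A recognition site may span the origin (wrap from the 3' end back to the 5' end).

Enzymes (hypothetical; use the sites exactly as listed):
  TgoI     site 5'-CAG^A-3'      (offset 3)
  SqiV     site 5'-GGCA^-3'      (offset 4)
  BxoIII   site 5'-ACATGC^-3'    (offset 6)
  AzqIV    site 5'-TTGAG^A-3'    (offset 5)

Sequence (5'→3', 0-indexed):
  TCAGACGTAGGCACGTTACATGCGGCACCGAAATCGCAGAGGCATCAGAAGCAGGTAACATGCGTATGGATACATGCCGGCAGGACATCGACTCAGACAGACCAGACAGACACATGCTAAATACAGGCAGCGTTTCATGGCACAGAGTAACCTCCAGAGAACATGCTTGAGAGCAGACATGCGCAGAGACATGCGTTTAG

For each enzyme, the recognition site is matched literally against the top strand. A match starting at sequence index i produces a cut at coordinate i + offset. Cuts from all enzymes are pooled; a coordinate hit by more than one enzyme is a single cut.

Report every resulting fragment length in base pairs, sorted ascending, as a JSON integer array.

Per-enzyme occurrences:
  TgoI CAGA/3: at [1, 36, 45, 93, 97, 102, 106, 142, 154, 173, 183] ⇒ [4, 39, 48, 96, 100, 105, 109, 145, 157, 176, 186]
  SqiV GGCA/4: at [9, 23, 40, 78, 125, 138] ⇒ [13, 27, 44, 82, 129, 142]
  BxoIII ACATGC/6: at [17, 57, 71, 111, 160, 176, 188] ⇒ [23, 63, 77, 117, 166, 182, 194]
  AzqIV TTGAGA/5: at [166] ⇒ [171]

Pooled cuts: [4, 13, 23, 27, 39, 44, 48, 63, 77, 82, 96, 100, 105, 109, 117, 129, 142, 145, 157, 166, 171, 176, 182, 186, 194]

Fragments:
  4→13: 9 bp
  13→23: 10 bp
  23→27: 4 bp
  27→39: 12 bp
  39→44: 5 bp
  44→48: 4 bp
  48→63: 15 bp
  63→77: 14 bp
  77→82: 5 bp
  82→96: 14 bp
  96→100: 4 bp
  100→105: 5 bp
  105→109: 4 bp
  109→117: 8 bp
  117→129: 12 bp
  129→142: 13 bp
  142→145: 3 bp
  145→157: 12 bp
  157→166: 9 bp
  166→171: 5 bp
  171→176: 5 bp
  176→182: 6 bp
  182→186: 4 bp
  186→194: 8 bp
  194→4 (wrap): 200-194+4 = 10 bp

[3,4,4,4,4,4,5,5,5,5,5,6,8,8,9,9,10,10,12,12,12,13,14,14,15]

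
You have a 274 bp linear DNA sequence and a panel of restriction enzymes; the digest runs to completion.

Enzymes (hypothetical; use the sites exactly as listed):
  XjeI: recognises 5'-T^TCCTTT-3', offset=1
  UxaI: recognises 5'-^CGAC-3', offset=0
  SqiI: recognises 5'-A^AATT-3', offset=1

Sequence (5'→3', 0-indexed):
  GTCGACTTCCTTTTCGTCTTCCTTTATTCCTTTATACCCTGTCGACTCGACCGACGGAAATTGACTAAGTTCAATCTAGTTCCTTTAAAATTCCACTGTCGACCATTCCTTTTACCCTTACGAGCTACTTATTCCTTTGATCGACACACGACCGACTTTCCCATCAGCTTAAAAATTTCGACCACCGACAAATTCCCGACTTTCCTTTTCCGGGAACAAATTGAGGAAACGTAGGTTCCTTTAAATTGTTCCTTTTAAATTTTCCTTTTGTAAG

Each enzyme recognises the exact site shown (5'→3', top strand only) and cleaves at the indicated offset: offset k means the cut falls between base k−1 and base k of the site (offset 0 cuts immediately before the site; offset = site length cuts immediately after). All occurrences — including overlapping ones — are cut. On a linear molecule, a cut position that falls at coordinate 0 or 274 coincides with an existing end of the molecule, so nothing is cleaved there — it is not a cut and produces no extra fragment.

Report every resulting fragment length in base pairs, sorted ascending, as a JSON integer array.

Scan for sites:
  XjeI (TTCCTTT, off=1): starts [6, 18, 26, 79, 105, 131, 201, 235, 248, 261] → cuts [7, 19, 27, 80, 106, 132, 202, 236, 249, 262]
  UxaI (CGAC, off=0): starts [2, 42, 47, 51, 99, 141, 148, 152, 178, 185, 196] → cuts [2, 42, 47, 51, 99, 141, 148, 152, 178, 185, 196]
  SqiI (AAATT, off=1): starts [57, 87, 172, 189, 217, 242, 256] → cuts [58, 88, 173, 190, 218, 243, 257]

Pooled cuts: [2, 7, 19, 27, 42, 47, 51, 58, 80, 88, 99, 106, 132, 141, 148, 152, 173, 178, 185, 190, 196, 202, 218, 236, 243, 249, 257, 262]

Fragments:
  [0,2): 2 bp
  [2,7): 5 bp
  [7,19): 12 bp
  [19,27): 8 bp
  [27,42): 15 bp
  [42,47): 5 bp
  [47,51): 4 bp
  [51,58): 7 bp
  [58,80): 22 bp
  [80,88): 8 bp
  [88,99): 11 bp
  [99,106): 7 bp
  [106,132): 26 bp
  [132,141): 9 bp
  [141,148): 7 bp
  [148,152): 4 bp
  [152,173): 21 bp
  [173,178): 5 bp
  [178,185): 7 bp
  [185,190): 5 bp
  [190,196): 6 bp
  [196,202): 6 bp
  [202,218): 16 bp
  [218,236): 18 bp
  [236,243): 7 bp
  [243,249): 6 bp
  [249,257): 8 bp
  [257,262): 5 bp
  [262,274): 12 bp

[2,4,4,5,5,5,5,5,6,6,6,7,7,7,7,7,8,8,8,9,11,12,12,15,16,18,21,22,26]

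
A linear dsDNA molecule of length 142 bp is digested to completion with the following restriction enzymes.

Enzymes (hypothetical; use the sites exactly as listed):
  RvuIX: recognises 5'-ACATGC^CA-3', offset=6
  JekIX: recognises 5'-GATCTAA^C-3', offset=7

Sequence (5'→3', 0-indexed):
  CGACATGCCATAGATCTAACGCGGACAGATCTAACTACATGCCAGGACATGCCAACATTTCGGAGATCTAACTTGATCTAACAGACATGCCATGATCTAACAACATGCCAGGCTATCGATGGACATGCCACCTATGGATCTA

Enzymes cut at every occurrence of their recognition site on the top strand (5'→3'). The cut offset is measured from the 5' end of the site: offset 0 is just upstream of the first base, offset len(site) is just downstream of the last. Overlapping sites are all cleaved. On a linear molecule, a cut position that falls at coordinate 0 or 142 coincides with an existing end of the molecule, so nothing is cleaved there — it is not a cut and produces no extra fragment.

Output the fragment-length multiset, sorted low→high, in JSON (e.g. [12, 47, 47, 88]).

Site scan:
  RvuIX ACATGCCA/6: at [2, 36, 46, 84, 102, 122] ⇒ [8, 42, 52, 90, 108, 128]
  JekIX GATCTAAC/7: at [12, 27, 64, 74, 93] ⇒ [19, 34, 71, 81, 100]

All cut coordinates (distinct, sorted): [8, 19, 34, 42, 52, 71, 81, 90, 100, 108, 128]

Fragment lengths:
  [0,8): 8 bp
  [8,19): 11 bp
  [19,34): 15 bp
  [34,42): 8 bp
  [42,52): 10 bp
  [52,71): 19 bp
  [71,81): 10 bp
  [81,90): 9 bp
  [90,100): 10 bp
  [100,108): 8 bp
  [108,128): 20 bp
  [128,142): 14 bp

[8,8,8,9,10,10,10,11,14,15,19,20]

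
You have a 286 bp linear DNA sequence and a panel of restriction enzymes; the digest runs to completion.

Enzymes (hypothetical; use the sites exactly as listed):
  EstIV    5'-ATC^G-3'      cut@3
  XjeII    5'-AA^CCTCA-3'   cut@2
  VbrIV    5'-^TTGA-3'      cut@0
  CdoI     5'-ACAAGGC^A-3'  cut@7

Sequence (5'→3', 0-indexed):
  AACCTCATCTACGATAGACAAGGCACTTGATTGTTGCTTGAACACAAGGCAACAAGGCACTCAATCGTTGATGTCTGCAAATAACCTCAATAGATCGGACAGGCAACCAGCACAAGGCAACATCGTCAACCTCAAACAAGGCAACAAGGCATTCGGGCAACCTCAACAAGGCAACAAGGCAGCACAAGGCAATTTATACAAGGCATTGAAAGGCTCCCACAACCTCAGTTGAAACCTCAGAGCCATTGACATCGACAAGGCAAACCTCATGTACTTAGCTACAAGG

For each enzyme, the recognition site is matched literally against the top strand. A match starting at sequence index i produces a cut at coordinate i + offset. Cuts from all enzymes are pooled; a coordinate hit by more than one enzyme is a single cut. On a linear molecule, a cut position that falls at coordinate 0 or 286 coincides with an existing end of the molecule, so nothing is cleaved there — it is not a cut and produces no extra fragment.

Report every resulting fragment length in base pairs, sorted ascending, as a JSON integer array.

[1,1,2,2,3,5,6,6,6,8,8,8,8,8,8,10,10,11,11,12,12,13,13,14,17,17,22,22,22]

Scan for sites:
  EstIV ATCG/3: at [63, 93, 121, 250] ⇒ [66, 96, 124, 253]
  XjeII AACCTCA/2: at [0, 82, 127, 158, 220, 232, 262] ⇒ [2, 84, 129, 160, 222, 234, 264]
  VbrIV TTGA/0: at [26, 37, 67, 205, 228, 245] ⇒ [26, 37, 67, 205, 228, 245]
  CdoI ACAAGGCA/7: at [17, 43, 51, 111, 135, 143, 165, 173, 183, 197, 254] ⇒ [24, 50, 58, 118, 142, 150, 172, 180, 190, 204, 261]

All cut coordinates (distinct, sorted): [2, 24, 26, 37, 50, 58, 66, 67, 84, 96, 118, 124, 129, 142, 150, 160, 172, 180, 190, 204, 205, 222, 228, 234, 245, 253, 261, 264]

Fragment lengths:
  [0,2): 2 bp
  [2,24): 22 bp
  [24,26): 2 bp
  [26,37): 11 bp
  [37,50): 13 bp
  [50,58): 8 bp
  [58,66): 8 bp
  [66,67): 1 bp
  [67,84): 17 bp
  [84,96): 12 bp
  [96,118): 22 bp
  [118,124): 6 bp
  [124,129): 5 bp
  [129,142): 13 bp
  [142,150): 8 bp
  [150,160): 10 bp
  [160,172): 12 bp
  [172,180): 8 bp
  [180,190): 10 bp
  [190,204): 14 bp
  [204,205): 1 bp
  [205,222): 17 bp
  [222,228): 6 bp
  [228,234): 6 bp
  [234,245): 11 bp
  [245,253): 8 bp
  [253,261): 8 bp
  [261,264): 3 bp
  [264,286): 22 bp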